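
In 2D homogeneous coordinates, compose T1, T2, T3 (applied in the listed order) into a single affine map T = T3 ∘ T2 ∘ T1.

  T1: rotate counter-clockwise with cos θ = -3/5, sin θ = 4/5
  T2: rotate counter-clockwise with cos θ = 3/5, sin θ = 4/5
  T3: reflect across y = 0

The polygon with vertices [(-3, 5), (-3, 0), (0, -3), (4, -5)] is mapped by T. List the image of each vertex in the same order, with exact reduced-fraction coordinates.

image vertices: (3, 5), (3, 0), (0, -3), (-4, -5)

T1 rotate counter-clockwise with cos θ = -3/5, sin θ = 4/5: (-3, 5) → (-11/5, -27/5); (-3, 0) → (9/5, -12/5); (0, -3) → (12/5, 9/5); (4, -5) → (8/5, 31/5)
T2 rotate counter-clockwise with cos θ = 3/5, sin θ = 4/5: (-11/5, -27/5) → (3, -5); (9/5, -12/5) → (3, 0); (12/5, 9/5) → (0, 3); (8/5, 31/5) → (-4, 5)
T3 reflect across y = 0: (3, -5) → (3, 5); (3, 0) → (3, 0); (0, 3) → (0, -3); (-4, 5) → (-4, -5)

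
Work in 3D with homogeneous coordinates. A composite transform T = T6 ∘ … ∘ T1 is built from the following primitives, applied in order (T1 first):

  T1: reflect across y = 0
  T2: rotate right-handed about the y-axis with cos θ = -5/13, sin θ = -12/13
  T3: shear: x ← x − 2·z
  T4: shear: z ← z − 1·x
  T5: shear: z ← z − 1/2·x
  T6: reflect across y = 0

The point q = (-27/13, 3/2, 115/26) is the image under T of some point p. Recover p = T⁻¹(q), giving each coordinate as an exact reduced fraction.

T1 = [1 0 0 0; 0 -1 0 0; 0 0 1 0; 0 0 0 1]
T2·T1 = [-5/13 0 -12/13 0; 0 -1 0 0; 12/13 0 -5/13 0; 0 0 0 1]
T3·…·T1 = [-29/13 0 -2/13 0; 0 -1 0 0; 12/13 0 -5/13 0; 0 0 0 1]
T4·…·T1 = [-29/13 0 -2/13 0; 0 -1 0 0; 41/13 0 -3/13 0; 0 0 0 1]
T5·…·T1 = [-29/13 0 -2/13 0; 0 -1 0 0; 111/26 0 -2/13 0; 0 0 0 1]
T6·…·T1 = [-29/13 0 -2/13 0; 0 1 0 0; 111/26 0 -2/13 0; 0 0 0 1]
det M = 1; M⁻¹ = [-2/13 0 2/13 0; 0 1 0 0; -111/26 0 -29/13 0; 0 0 0 1]
M⁻¹ · (-27/13, 3/2, 115/26)ᵀ = (1, 3/2, -1)ᵀ

p = (1, 3/2, -1)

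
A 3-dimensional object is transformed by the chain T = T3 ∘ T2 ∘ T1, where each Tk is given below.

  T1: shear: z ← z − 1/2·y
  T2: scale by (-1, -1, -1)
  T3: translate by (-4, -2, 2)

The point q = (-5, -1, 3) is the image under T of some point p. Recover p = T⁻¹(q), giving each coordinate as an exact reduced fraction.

T1 = [1 0 0 0; 0 1 0 0; 0 -1/2 1 0; 0 0 0 1]
T2·T1 = [-1 0 0 0; 0 -1 0 0; 0 1/2 -1 0; 0 0 0 1]
T3·…·T1 = [-1 0 0 -4; 0 -1 0 -2; 0 1/2 -1 2; 0 0 0 1]
det M = -1; M⁻¹ = [-1 0 0 -4; 0 -1 0 -2; 0 -1/2 -1 1; 0 0 0 1]
M⁻¹ · (-5, -1, 3)ᵀ = (1, -1, -3/2)ᵀ

p = (1, -1, -3/2)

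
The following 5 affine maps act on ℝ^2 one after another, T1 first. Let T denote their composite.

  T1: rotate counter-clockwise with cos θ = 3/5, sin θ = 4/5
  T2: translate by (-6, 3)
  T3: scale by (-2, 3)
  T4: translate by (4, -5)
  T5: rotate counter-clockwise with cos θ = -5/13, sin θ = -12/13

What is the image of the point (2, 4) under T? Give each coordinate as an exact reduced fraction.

T(p) = (92/13, -320/13)

T1 rotate counter-clockwise with cos θ = 3/5, sin θ = 4/5: (2, 4) → (-2, 4)
T2 translate by (-6, 3): (-2, 4) → (-8, 7)
T3 scale by (-2, 3): (-8, 7) → (16, 21)
T4 translate by (4, -5): (16, 21) → (20, 16)
T5 rotate counter-clockwise with cos θ = -5/13, sin θ = -12/13: (20, 16) → (92/13, -320/13)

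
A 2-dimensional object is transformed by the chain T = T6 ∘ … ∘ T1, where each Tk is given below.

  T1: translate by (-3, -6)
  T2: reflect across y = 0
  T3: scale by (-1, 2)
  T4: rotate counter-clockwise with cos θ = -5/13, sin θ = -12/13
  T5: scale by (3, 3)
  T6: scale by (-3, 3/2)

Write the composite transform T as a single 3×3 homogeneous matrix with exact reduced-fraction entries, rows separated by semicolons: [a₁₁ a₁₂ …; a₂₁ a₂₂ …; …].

T1 = [1 0 -3; 0 1 -6; 0 0 1]
T2·T1 = [1 0 -3; 0 -1 6; 0 0 1]
T3·…·T1 = [-1 0 3; 0 -2 12; 0 0 1]
T4·…·T1 = [5/13 -24/13 129/13; 12/13 10/13 -96/13; 0 0 1]
T5·…·T1 = [15/13 -72/13 387/13; 36/13 30/13 -288/13; 0 0 1]
T6·…·T1 = [-45/13 216/13 -1161/13; 54/13 45/13 -432/13; 0 0 1]

T = [-45/13 216/13 -1161/13; 54/13 45/13 -432/13; 0 0 1]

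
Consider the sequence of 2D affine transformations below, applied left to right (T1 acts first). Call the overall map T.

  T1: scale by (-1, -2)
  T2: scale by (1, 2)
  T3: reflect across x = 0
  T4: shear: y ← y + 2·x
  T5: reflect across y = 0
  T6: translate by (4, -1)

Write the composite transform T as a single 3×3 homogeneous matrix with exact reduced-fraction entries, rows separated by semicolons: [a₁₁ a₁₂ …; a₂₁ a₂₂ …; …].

T1 = [-1 0 0; 0 -2 0; 0 0 1]
T2·T1 = [-1 0 0; 0 -4 0; 0 0 1]
T3·…·T1 = [1 0 0; 0 -4 0; 0 0 1]
T4·…·T1 = [1 0 0; 2 -4 0; 0 0 1]
T5·…·T1 = [1 0 0; -2 4 0; 0 0 1]
T6·…·T1 = [1 0 4; -2 4 -1; 0 0 1]

T = [1 0 4; -2 4 -1; 0 0 1]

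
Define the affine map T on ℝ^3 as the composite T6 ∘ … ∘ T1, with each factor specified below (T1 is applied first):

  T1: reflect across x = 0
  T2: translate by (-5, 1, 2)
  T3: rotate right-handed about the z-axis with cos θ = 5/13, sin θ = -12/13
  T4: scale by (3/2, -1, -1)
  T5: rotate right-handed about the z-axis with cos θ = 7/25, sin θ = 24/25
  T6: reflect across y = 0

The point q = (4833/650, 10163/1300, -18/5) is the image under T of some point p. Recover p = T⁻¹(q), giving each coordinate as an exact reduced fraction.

p = (5, -3/4, 8/5)

T1 = [-1 0 0 0; 0 1 0 0; 0 0 1 0; 0 0 0 1]
T2·T1 = [-1 0 0 -5; 0 1 0 1; 0 0 1 2; 0 0 0 1]
T3·…·T1 = [-5/13 12/13 0 -1; 12/13 5/13 0 5; 0 0 1 2; 0 0 0 1]
T4·…·T1 = [-15/26 18/13 0 -3/2; -12/13 -5/13 0 -5; 0 0 -1 -2; 0 0 0 1]
T5·…·T1 = [471/650 246/325 0 219/50; -264/325 397/325 0 -71/25; 0 0 -1 -2; 0 0 0 1]
T6·…·T1 = [471/650 246/325 0 219/50; 264/325 -397/325 0 71/25; 0 0 -1 -2; 0 0 0 1]
det M = 3/2; M⁻¹ = [794/975 164/325 0 -5; 176/325 -157/325 0 -1; 0 0 -1 -2; 0 0 0 1]
M⁻¹ · (4833/650, 10163/1300, -18/5)ᵀ = (5, -3/4, 8/5)ᵀ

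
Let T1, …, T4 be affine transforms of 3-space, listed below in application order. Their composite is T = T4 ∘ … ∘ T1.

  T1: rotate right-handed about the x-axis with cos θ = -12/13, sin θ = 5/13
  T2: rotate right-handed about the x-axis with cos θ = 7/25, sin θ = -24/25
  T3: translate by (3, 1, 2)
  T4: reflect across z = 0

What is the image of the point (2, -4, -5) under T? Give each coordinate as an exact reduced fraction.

T1 rotate right-handed about the x-axis with cos θ = -12/13, sin θ = 5/13: (2, -4, -5) → (2, 73/13, 40/13)
T2 rotate right-handed about the x-axis with cos θ = 7/25, sin θ = -24/25: (2, 73/13, 40/13) → (2, 1471/325, -1472/325)
T3 translate by (3, 1, 2): (2, 1471/325, -1472/325) → (5, 1796/325, -822/325)
T4 reflect across z = 0: (5, 1796/325, -822/325) → (5, 1796/325, 822/325)

T(p) = (5, 1796/325, 822/325)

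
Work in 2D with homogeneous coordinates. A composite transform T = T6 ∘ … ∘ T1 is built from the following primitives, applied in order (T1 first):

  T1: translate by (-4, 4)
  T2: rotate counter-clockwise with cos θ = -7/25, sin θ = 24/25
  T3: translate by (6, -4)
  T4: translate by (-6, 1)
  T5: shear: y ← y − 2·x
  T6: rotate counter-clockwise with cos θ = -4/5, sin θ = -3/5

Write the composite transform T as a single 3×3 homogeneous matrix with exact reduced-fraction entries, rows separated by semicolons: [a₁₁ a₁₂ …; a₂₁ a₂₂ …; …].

T = [142/125 219/125 83/125; -131/125 -92/125 456/125; 0 0 1]

T1 = [1 0 -4; 0 1 4; 0 0 1]
T2·T1 = [-7/25 -24/25 -68/25; 24/25 -7/25 -124/25; 0 0 1]
T3·…·T1 = [-7/25 -24/25 82/25; 24/25 -7/25 -224/25; 0 0 1]
T4·…·T1 = [-7/25 -24/25 -68/25; 24/25 -7/25 -199/25; 0 0 1]
T5·…·T1 = [-7/25 -24/25 -68/25; 38/25 41/25 -63/25; 0 0 1]
T6·…·T1 = [142/125 219/125 83/125; -131/125 -92/125 456/125; 0 0 1]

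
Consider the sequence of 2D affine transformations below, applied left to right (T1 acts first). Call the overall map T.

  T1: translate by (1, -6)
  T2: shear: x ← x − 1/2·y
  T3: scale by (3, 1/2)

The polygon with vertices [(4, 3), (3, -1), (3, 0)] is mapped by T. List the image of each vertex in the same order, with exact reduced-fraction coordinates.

T1 translate by (1, -6): (4, 3) → (5, -3); (3, -1) → (4, -7); (3, 0) → (4, -6)
T2 shear: x ← x − 1/2·y: (5, -3) → (13/2, -3); (4, -7) → (15/2, -7); (4, -6) → (7, -6)
T3 scale by (3, 1/2): (13/2, -3) → (39/2, -3/2); (15/2, -7) → (45/2, -7/2); (7, -6) → (21, -3)

image vertices: (39/2, -3/2), (45/2, -7/2), (21, -3)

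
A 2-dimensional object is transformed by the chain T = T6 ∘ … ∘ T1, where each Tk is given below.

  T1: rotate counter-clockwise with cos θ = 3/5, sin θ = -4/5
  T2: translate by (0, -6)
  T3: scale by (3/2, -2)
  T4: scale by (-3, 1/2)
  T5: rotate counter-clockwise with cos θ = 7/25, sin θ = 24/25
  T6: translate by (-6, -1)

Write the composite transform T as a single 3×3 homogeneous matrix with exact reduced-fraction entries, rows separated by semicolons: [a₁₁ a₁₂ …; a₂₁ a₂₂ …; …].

T = [-381/250 -54/125 -294/25; -296/125 -453/125 17/25; 0 0 1]

T1 = [3/5 4/5 0; -4/5 3/5 0; 0 0 1]
T2·T1 = [3/5 4/5 0; -4/5 3/5 -6; 0 0 1]
T3·…·T1 = [9/10 6/5 0; 8/5 -6/5 12; 0 0 1]
T4·…·T1 = [-27/10 -18/5 0; 4/5 -3/5 6; 0 0 1]
T5·…·T1 = [-381/250 -54/125 -144/25; -296/125 -453/125 42/25; 0 0 1]
T6·…·T1 = [-381/250 -54/125 -294/25; -296/125 -453/125 17/25; 0 0 1]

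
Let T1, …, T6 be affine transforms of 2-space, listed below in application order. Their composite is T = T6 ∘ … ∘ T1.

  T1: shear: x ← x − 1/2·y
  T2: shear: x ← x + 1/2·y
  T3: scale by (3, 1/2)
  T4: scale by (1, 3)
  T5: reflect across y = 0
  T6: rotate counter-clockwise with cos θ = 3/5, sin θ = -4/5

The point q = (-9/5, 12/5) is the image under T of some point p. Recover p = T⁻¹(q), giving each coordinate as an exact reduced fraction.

T1 = [1 -1/2 0; 0 1 0; 0 0 1]
T2·T1 = [1 0 0; 0 1 0; 0 0 1]
T3·…·T1 = [3 0 0; 0 1/2 0; 0 0 1]
T4·…·T1 = [3 0 0; 0 3/2 0; 0 0 1]
T5·…·T1 = [3 0 0; 0 -3/2 0; 0 0 1]
T6·…·T1 = [9/5 -6/5 0; -12/5 -9/10 0; 0 0 1]
det M = -9/2; M⁻¹ = [1/5 -4/15 0; -8/15 -2/5 0; 0 0 1]
M⁻¹ · (-9/5, 12/5)ᵀ = (-1, 0)ᵀ

p = (-1, 0)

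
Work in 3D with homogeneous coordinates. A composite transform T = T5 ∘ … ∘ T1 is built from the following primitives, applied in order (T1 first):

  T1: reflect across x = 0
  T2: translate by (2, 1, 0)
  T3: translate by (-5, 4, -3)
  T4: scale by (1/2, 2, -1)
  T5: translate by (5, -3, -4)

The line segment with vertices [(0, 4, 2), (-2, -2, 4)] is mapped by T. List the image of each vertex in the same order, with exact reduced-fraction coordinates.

T1 reflect across x = 0: (0, 4, 2) → (0, 4, 2); (-2, -2, 4) → (2, -2, 4)
T2 translate by (2, 1, 0): (0, 4, 2) → (2, 5, 2); (2, -2, 4) → (4, -1, 4)
T3 translate by (-5, 4, -3): (2, 5, 2) → (-3, 9, -1); (4, -1, 4) → (-1, 3, 1)
T4 scale by (1/2, 2, -1): (-3, 9, -1) → (-3/2, 18, 1); (-1, 3, 1) → (-1/2, 6, -1)
T5 translate by (5, -3, -4): (-3/2, 18, 1) → (7/2, 15, -3); (-1/2, 6, -1) → (9/2, 3, -5)

image vertices: (7/2, 15, -3), (9/2, 3, -5)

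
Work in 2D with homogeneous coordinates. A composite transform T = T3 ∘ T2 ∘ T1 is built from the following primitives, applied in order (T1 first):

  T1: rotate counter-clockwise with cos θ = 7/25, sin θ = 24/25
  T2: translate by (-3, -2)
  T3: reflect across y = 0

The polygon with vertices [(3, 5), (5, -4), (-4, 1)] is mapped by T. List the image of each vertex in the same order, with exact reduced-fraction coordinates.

T1 rotate counter-clockwise with cos θ = 7/25, sin θ = 24/25: (3, 5) → (-99/25, 107/25); (5, -4) → (131/25, 92/25); (-4, 1) → (-52/25, -89/25)
T2 translate by (-3, -2): (-99/25, 107/25) → (-174/25, 57/25); (131/25, 92/25) → (56/25, 42/25); (-52/25, -89/25) → (-127/25, -139/25)
T3 reflect across y = 0: (-174/25, 57/25) → (-174/25, -57/25); (56/25, 42/25) → (56/25, -42/25); (-127/25, -139/25) → (-127/25, 139/25)

image vertices: (-174/25, -57/25), (56/25, -42/25), (-127/25, 139/25)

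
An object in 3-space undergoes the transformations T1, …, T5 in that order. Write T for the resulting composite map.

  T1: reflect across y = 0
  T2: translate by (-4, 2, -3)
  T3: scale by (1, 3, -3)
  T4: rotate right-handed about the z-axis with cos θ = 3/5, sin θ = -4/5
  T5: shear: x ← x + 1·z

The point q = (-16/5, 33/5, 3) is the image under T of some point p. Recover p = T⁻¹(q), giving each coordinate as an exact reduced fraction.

T1 = [1 0 0 0; 0 -1 0 0; 0 0 1 0; 0 0 0 1]
T2·T1 = [1 0 0 -4; 0 -1 0 2; 0 0 1 -3; 0 0 0 1]
T3·…·T1 = [1 0 0 -4; 0 -3 0 6; 0 0 -3 9; 0 0 0 1]
T4·…·T1 = [3/5 -12/5 0 12/5; -4/5 -9/5 0 34/5; 0 0 -3 9; 0 0 0 1]
T5·…·T1 = [3/5 -12/5 -3 57/5; -4/5 -9/5 0 34/5; 0 0 -3 9; 0 0 0 1]
det M = 9; M⁻¹ = [3/5 -4/5 -3/5 4; -4/15 -1/5 4/15 2; 0 0 -1/3 3; 0 0 0 1]
M⁻¹ · (-16/5, 33/5, 3)ᵀ = (-5, 7/3, 2)ᵀ

p = (-5, 7/3, 2)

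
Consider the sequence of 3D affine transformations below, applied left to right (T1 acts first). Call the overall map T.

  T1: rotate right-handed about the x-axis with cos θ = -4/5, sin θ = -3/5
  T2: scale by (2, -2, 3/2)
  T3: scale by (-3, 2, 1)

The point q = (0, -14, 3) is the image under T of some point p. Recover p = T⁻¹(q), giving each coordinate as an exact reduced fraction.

p = (0, -4, 1/2)

T1 = [1 0 0 0; 0 -4/5 3/5 0; 0 -3/5 -4/5 0; 0 0 0 1]
T2·T1 = [2 0 0 0; 0 8/5 -6/5 0; 0 -9/10 -6/5 0; 0 0 0 1]
T3·…·T1 = [-6 0 0 0; 0 16/5 -12/5 0; 0 -9/10 -6/5 0; 0 0 0 1]
det M = 36; M⁻¹ = [-1/6 0 0 0; 0 1/5 -2/5 0; 0 -3/20 -8/15 0; 0 0 0 1]
M⁻¹ · (0, -14, 3)ᵀ = (0, -4, 1/2)ᵀ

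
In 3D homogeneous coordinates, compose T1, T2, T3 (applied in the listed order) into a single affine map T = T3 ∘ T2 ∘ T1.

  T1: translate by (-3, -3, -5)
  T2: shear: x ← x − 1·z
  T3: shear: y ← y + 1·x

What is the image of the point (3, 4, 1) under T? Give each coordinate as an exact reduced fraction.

T1 translate by (-3, -3, -5): (3, 4, 1) → (0, 1, -4)
T2 shear: x ← x − 1·z: (0, 1, -4) → (4, 1, -4)
T3 shear: y ← y + 1·x: (4, 1, -4) → (4, 5, -4)

T(p) = (4, 5, -4)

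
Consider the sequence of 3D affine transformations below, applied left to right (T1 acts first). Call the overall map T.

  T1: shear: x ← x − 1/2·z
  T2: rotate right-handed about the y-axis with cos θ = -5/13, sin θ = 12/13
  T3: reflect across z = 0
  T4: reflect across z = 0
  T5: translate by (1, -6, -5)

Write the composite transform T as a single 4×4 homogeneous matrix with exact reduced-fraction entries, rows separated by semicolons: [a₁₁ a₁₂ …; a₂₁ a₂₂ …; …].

T = [-5/13 0 29/26 1; 0 1 0 -6; -12/13 0 1/13 -5; 0 0 0 1]

T1 = [1 0 -1/2 0; 0 1 0 0; 0 0 1 0; 0 0 0 1]
T2·T1 = [-5/13 0 29/26 0; 0 1 0 0; -12/13 0 1/13 0; 0 0 0 1]
T3·…·T1 = [-5/13 0 29/26 0; 0 1 0 0; 12/13 0 -1/13 0; 0 0 0 1]
T4·…·T1 = [-5/13 0 29/26 0; 0 1 0 0; -12/13 0 1/13 0; 0 0 0 1]
T5·…·T1 = [-5/13 0 29/26 1; 0 1 0 -6; -12/13 0 1/13 -5; 0 0 0 1]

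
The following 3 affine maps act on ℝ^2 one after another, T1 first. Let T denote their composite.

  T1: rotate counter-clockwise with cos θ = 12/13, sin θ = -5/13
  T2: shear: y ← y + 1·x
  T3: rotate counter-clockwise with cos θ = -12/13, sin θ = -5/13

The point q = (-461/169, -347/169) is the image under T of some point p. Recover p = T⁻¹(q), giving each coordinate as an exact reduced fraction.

T1 = [12/13 5/13 0; -5/13 12/13 0; 0 0 1]
T2·T1 = [12/13 5/13 0; 7/13 17/13 0; 0 0 1]
T3·…·T1 = [-109/169 25/169 0; -144/169 -229/169 0; 0 0 1]
det M = 1; M⁻¹ = [-229/169 -25/169 0; 144/169 -109/169 0; 0 0 1]
M⁻¹ · (-461/169, -347/169)ᵀ = (4, -1)ᵀ

p = (4, -1)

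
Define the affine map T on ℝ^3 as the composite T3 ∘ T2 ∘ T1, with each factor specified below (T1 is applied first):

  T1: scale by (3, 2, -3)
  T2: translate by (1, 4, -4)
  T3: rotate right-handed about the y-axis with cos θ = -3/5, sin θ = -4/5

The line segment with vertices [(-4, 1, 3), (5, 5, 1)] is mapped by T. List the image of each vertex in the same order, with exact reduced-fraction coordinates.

T1 scale by (3, 2, -3): (-4, 1, 3) → (-12, 2, -9); (5, 5, 1) → (15, 10, -3)
T2 translate by (1, 4, -4): (-12, 2, -9) → (-11, 6, -13); (15, 10, -3) → (16, 14, -7)
T3 rotate right-handed about the y-axis with cos θ = -3/5, sin θ = -4/5: (-11, 6, -13) → (17, 6, -1); (16, 14, -7) → (-4, 14, 17)

image vertices: (17, 6, -1), (-4, 14, 17)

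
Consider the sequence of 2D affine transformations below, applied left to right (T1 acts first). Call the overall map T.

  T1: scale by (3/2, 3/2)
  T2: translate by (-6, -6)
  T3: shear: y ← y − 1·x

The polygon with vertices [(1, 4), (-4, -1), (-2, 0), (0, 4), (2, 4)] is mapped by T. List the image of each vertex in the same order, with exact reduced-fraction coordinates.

T1 scale by (3/2, 3/2): (1, 4) → (3/2, 6); (-4, -1) → (-6, -3/2); (-2, 0) → (-3, 0); (0, 4) → (0, 6); (2, 4) → (3, 6)
T2 translate by (-6, -6): (3/2, 6) → (-9/2, 0); (-6, -3/2) → (-12, -15/2); (-3, 0) → (-9, -6); (0, 6) → (-6, 0); (3, 6) → (-3, 0)
T3 shear: y ← y − 1·x: (-9/2, 0) → (-9/2, 9/2); (-12, -15/2) → (-12, 9/2); (-9, -6) → (-9, 3); (-6, 0) → (-6, 6); (-3, 0) → (-3, 3)

image vertices: (-9/2, 9/2), (-12, 9/2), (-9, 3), (-6, 6), (-3, 3)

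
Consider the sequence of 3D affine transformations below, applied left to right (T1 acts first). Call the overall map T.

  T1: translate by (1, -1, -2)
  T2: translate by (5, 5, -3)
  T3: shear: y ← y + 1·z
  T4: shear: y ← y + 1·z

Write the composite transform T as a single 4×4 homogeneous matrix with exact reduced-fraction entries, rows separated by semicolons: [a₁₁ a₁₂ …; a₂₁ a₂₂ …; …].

T = [1 0 0 6; 0 1 2 -6; 0 0 1 -5; 0 0 0 1]

T1 = [1 0 0 1; 0 1 0 -1; 0 0 1 -2; 0 0 0 1]
T2·T1 = [1 0 0 6; 0 1 0 4; 0 0 1 -5; 0 0 0 1]
T3·…·T1 = [1 0 0 6; 0 1 1 -1; 0 0 1 -5; 0 0 0 1]
T4·…·T1 = [1 0 0 6; 0 1 2 -6; 0 0 1 -5; 0 0 0 1]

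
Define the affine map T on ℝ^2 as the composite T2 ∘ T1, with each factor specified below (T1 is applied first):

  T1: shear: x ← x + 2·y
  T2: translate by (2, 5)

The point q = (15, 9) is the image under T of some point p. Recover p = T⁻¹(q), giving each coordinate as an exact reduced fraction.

T1 = [1 2 0; 0 1 0; 0 0 1]
T2·T1 = [1 2 2; 0 1 5; 0 0 1]
det M = 1; M⁻¹ = [1 -2 8; 0 1 -5; 0 0 1]
M⁻¹ · (15, 9)ᵀ = (5, 4)ᵀ

p = (5, 4)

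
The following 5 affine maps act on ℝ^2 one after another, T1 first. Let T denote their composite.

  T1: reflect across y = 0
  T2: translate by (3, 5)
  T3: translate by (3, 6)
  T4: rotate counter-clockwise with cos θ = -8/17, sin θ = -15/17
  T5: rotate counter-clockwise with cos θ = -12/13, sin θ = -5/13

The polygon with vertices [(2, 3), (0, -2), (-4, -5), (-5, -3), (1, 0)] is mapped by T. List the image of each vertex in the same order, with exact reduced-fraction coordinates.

image vertices: (-1592/221, 1928/221), (-2734/221, 1593/221), (-3478/221, 776/221), (-3059/221, 514/221), (-2273/221, 1771/221)

T1 reflect across y = 0: (2, 3) → (2, -3); (0, -2) → (0, 2); (-4, -5) → (-4, 5); (-5, -3) → (-5, 3); (1, 0) → (1, 0)
T2 translate by (3, 5): (2, -3) → (5, 2); (0, 2) → (3, 7); (-4, 5) → (-1, 10); (-5, 3) → (-2, 8); (1, 0) → (4, 5)
T3 translate by (3, 6): (5, 2) → (8, 8); (3, 7) → (6, 13); (-1, 10) → (2, 16); (-2, 8) → (1, 14); (4, 5) → (7, 11)
T4 rotate counter-clockwise with cos θ = -8/17, sin θ = -15/17: (8, 8) → (56/17, -184/17); (6, 13) → (147/17, -194/17); (2, 16) → (224/17, -158/17); (1, 14) → (202/17, -127/17); (7, 11) → (109/17, -193/17)
T5 rotate counter-clockwise with cos θ = -12/13, sin θ = -5/13: (56/17, -184/17) → (-1592/221, 1928/221); (147/17, -194/17) → (-2734/221, 1593/221); (224/17, -158/17) → (-3478/221, 776/221); (202/17, -127/17) → (-3059/221, 514/221); (109/17, -193/17) → (-2273/221, 1771/221)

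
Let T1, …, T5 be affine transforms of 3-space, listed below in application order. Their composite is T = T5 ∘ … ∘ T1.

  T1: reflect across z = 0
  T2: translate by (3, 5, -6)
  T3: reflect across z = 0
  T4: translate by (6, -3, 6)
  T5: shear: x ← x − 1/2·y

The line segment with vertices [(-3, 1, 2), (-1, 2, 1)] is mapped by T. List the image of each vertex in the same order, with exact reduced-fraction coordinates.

image vertices: (9/2, 3, 14), (6, 4, 13)

T1 reflect across z = 0: (-3, 1, 2) → (-3, 1, -2); (-1, 2, 1) → (-1, 2, -1)
T2 translate by (3, 5, -6): (-3, 1, -2) → (0, 6, -8); (-1, 2, -1) → (2, 7, -7)
T3 reflect across z = 0: (0, 6, -8) → (0, 6, 8); (2, 7, -7) → (2, 7, 7)
T4 translate by (6, -3, 6): (0, 6, 8) → (6, 3, 14); (2, 7, 7) → (8, 4, 13)
T5 shear: x ← x − 1/2·y: (6, 3, 14) → (9/2, 3, 14); (8, 4, 13) → (6, 4, 13)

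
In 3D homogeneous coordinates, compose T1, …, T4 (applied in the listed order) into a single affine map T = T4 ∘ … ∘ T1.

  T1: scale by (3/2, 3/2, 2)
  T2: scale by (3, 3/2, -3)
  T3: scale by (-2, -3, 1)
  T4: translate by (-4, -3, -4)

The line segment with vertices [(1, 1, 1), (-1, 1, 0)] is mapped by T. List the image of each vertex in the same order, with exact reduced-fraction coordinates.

T1 scale by (3/2, 3/2, 2): (1, 1, 1) → (3/2, 3/2, 2); (-1, 1, 0) → (-3/2, 3/2, 0)
T2 scale by (3, 3/2, -3): (3/2, 3/2, 2) → (9/2, 9/4, -6); (-3/2, 3/2, 0) → (-9/2, 9/4, 0)
T3 scale by (-2, -3, 1): (9/2, 9/4, -6) → (-9, -27/4, -6); (-9/2, 9/4, 0) → (9, -27/4, 0)
T4 translate by (-4, -3, -4): (-9, -27/4, -6) → (-13, -39/4, -10); (9, -27/4, 0) → (5, -39/4, -4)

image vertices: (-13, -39/4, -10), (5, -39/4, -4)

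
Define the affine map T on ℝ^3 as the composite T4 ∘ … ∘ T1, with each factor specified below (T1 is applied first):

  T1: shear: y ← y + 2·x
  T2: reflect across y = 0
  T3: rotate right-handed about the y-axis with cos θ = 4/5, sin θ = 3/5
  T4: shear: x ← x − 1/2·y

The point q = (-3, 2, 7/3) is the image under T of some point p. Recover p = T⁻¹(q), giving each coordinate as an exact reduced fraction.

p = (-3, 4, 2/3)

T1 = [1 0 0 0; 2 1 0 0; 0 0 1 0; 0 0 0 1]
T2·T1 = [1 0 0 0; -2 -1 0 0; 0 0 1 0; 0 0 0 1]
T3·…·T1 = [4/5 0 3/5 0; -2 -1 0 0; -3/5 0 4/5 0; 0 0 0 1]
T4·…·T1 = [9/5 1/2 3/5 0; -2 -1 0 0; -3/5 0 4/5 0; 0 0 0 1]
det M = -1; M⁻¹ = [4/5 2/5 -3/5 0; -8/5 -9/5 6/5 0; 3/5 3/10 4/5 0; 0 0 0 1]
M⁻¹ · (-3, 2, 7/3)ᵀ = (-3, 4, 2/3)ᵀ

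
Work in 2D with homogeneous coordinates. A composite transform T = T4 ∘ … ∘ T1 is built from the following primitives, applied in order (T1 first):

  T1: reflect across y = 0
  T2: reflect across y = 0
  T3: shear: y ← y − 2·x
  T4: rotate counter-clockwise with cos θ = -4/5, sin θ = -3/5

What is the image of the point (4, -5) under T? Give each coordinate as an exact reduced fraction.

T1 reflect across y = 0: (4, -5) → (4, 5)
T2 reflect across y = 0: (4, 5) → (4, -5)
T3 shear: y ← y − 2·x: (4, -5) → (4, -13)
T4 rotate counter-clockwise with cos θ = -4/5, sin θ = -3/5: (4, -13) → (-11, 8)

T(p) = (-11, 8)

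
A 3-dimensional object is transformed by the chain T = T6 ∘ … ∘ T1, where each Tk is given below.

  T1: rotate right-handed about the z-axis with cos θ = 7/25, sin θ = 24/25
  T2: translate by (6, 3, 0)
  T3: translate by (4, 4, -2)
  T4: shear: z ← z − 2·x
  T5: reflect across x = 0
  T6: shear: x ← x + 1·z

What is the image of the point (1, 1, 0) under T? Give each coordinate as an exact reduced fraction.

T1 rotate right-handed about the z-axis with cos θ = 7/25, sin θ = 24/25: (1, 1, 0) → (-17/25, 31/25, 0)
T2 translate by (6, 3, 0): (-17/25, 31/25, 0) → (133/25, 106/25, 0)
T3 translate by (4, 4, -2): (133/25, 106/25, 0) → (233/25, 206/25, -2)
T4 shear: z ← z − 2·x: (233/25, 206/25, -2) → (233/25, 206/25, -516/25)
T5 reflect across x = 0: (233/25, 206/25, -516/25) → (-233/25, 206/25, -516/25)
T6 shear: x ← x + 1·z: (-233/25, 206/25, -516/25) → (-749/25, 206/25, -516/25)

T(p) = (-749/25, 206/25, -516/25)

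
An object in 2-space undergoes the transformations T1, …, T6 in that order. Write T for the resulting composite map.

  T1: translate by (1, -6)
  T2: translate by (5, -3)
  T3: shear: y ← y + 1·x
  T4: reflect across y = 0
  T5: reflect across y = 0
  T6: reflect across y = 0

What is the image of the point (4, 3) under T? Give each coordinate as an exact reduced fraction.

T1 translate by (1, -6): (4, 3) → (5, -3)
T2 translate by (5, -3): (5, -3) → (10, -6)
T3 shear: y ← y + 1·x: (10, -6) → (10, 4)
T4 reflect across y = 0: (10, 4) → (10, -4)
T5 reflect across y = 0: (10, -4) → (10, 4)
T6 reflect across y = 0: (10, 4) → (10, -4)

T(p) = (10, -4)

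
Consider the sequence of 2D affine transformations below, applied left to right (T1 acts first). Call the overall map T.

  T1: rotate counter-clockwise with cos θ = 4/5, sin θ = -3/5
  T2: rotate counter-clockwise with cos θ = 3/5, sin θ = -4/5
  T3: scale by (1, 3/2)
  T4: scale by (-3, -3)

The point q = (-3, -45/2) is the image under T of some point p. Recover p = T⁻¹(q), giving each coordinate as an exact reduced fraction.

p = (-5, 1)

T1 = [4/5 3/5 0; -3/5 4/5 0; 0 0 1]
T2·T1 = [0 1 0; -1 0 0; 0 0 1]
T3·…·T1 = [0 1 0; -3/2 0 0; 0 0 1]
T4·…·T1 = [0 -3 0; 9/2 0 0; 0 0 1]
det M = 27/2; M⁻¹ = [0 2/9 0; -1/3 0 0; 0 0 1]
M⁻¹ · (-3, -45/2)ᵀ = (-5, 1)ᵀ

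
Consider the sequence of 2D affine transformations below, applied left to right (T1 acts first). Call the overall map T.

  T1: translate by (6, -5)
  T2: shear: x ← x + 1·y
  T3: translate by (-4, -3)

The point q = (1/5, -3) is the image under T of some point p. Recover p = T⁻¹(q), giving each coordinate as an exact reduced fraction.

T1 = [1 0 6; 0 1 -5; 0 0 1]
T2·T1 = [1 1 1; 0 1 -5; 0 0 1]
T3·…·T1 = [1 1 -3; 0 1 -8; 0 0 1]
det M = 1; M⁻¹ = [1 -1 -5; 0 1 8; 0 0 1]
M⁻¹ · (1/5, -3)ᵀ = (-9/5, 5)ᵀ

p = (-9/5, 5)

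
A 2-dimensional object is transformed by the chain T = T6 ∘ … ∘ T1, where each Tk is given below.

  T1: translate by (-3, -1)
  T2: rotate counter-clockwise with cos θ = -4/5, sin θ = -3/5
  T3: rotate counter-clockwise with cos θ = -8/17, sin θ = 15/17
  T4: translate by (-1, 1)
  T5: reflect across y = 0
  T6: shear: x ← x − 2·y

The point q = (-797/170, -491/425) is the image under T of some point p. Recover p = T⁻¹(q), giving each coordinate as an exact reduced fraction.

T1 = [1 0 -3; 0 1 -1; 0 0 1]
T2·T1 = [-4/5 3/5 9/5; -3/5 -4/5 13/5; 0 0 1]
T3·…·T1 = [77/85 36/85 -267/85; -36/85 77/85 31/85; 0 0 1]
T4·…·T1 = [77/85 36/85 -352/85; -36/85 77/85 116/85; 0 0 1]
T5·…·T1 = [77/85 36/85 -352/85; 36/85 -77/85 -116/85; 0 0 1]
T6·…·T1 = [1/17 38/17 -24/17; 36/85 -77/85 -116/85; 0 0 1]
det M = -1; M⁻¹ = [77/85 38/17 368/85; 36/85 -1/17 44/85; 0 0 1]
M⁻¹ · (-797/170, -491/425)ᵀ = (-5/2, -7/5)ᵀ

p = (-5/2, -7/5)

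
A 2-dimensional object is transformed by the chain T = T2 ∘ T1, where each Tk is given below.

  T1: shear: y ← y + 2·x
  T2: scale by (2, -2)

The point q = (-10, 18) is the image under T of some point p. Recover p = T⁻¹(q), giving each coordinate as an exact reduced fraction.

T1 = [1 0 0; 2 1 0; 0 0 1]
T2·T1 = [2 0 0; -4 -2 0; 0 0 1]
det M = -4; M⁻¹ = [1/2 0 0; -1 -1/2 0; 0 0 1]
M⁻¹ · (-10, 18)ᵀ = (-5, 1)ᵀ

p = (-5, 1)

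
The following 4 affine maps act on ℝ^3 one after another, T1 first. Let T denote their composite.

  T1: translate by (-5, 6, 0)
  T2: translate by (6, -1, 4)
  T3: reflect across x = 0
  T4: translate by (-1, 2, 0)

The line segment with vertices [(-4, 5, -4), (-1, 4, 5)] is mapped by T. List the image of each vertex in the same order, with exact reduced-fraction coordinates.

T1 translate by (-5, 6, 0): (-4, 5, -4) → (-9, 11, -4); (-1, 4, 5) → (-6, 10, 5)
T2 translate by (6, -1, 4): (-9, 11, -4) → (-3, 10, 0); (-6, 10, 5) → (0, 9, 9)
T3 reflect across x = 0: (-3, 10, 0) → (3, 10, 0); (0, 9, 9) → (0, 9, 9)
T4 translate by (-1, 2, 0): (3, 10, 0) → (2, 12, 0); (0, 9, 9) → (-1, 11, 9)

image vertices: (2, 12, 0), (-1, 11, 9)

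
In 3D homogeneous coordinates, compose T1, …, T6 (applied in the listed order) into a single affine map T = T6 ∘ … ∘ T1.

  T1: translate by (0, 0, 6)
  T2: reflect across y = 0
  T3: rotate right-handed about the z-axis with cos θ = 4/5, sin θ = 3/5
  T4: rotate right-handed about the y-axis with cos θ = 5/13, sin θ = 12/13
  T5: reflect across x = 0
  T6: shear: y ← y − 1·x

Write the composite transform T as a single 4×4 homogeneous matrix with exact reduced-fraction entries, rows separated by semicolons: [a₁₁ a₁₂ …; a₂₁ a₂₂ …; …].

T = [-4/13 -3/13 -12/13 -72/13; 59/65 -37/65 12/13 72/13; -48/65 -36/65 5/13 30/13; 0 0 0 1]

T1 = [1 0 0 0; 0 1 0 0; 0 0 1 6; 0 0 0 1]
T2·T1 = [1 0 0 0; 0 -1 0 0; 0 0 1 6; 0 0 0 1]
T3·…·T1 = [4/5 3/5 0 0; 3/5 -4/5 0 0; 0 0 1 6; 0 0 0 1]
T4·…·T1 = [4/13 3/13 12/13 72/13; 3/5 -4/5 0 0; -48/65 -36/65 5/13 30/13; 0 0 0 1]
T5·…·T1 = [-4/13 -3/13 -12/13 -72/13; 3/5 -4/5 0 0; -48/65 -36/65 5/13 30/13; 0 0 0 1]
T6·…·T1 = [-4/13 -3/13 -12/13 -72/13; 59/65 -37/65 12/13 72/13; -48/65 -36/65 5/13 30/13; 0 0 0 1]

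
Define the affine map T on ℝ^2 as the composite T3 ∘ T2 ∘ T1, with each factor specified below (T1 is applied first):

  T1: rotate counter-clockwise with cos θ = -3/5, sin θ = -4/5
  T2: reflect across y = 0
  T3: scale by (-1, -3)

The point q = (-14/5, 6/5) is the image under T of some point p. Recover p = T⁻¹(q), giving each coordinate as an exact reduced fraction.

T1 = [-3/5 4/5 0; -4/5 -3/5 0; 0 0 1]
T2·T1 = [-3/5 4/5 0; 4/5 3/5 0; 0 0 1]
T3·…·T1 = [3/5 -4/5 0; -12/5 -9/5 0; 0 0 1]
det M = -3; M⁻¹ = [3/5 -4/15 0; -4/5 -1/5 0; 0 0 1]
M⁻¹ · (-14/5, 6/5)ᵀ = (-2, 2)ᵀ

p = (-2, 2)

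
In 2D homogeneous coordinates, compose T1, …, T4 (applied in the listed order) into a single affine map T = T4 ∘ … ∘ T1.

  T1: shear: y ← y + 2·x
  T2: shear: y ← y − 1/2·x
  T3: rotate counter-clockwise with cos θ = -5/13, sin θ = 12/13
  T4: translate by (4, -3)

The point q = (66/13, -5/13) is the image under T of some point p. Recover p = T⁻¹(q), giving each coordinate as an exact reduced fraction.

p = (2, -5)

T1 = [1 0 0; 2 1 0; 0 0 1]
T2·T1 = [1 0 0; 3/2 1 0; 0 0 1]
T3·…·T1 = [-23/13 -12/13 0; 9/26 -5/13 0; 0 0 1]
T4·…·T1 = [-23/13 -12/13 4; 9/26 -5/13 -3; 0 0 1]
det M = 1; M⁻¹ = [-5/13 12/13 56/13; -9/26 -23/13 -51/13; 0 0 1]
M⁻¹ · (66/13, -5/13)ᵀ = (2, -5)ᵀ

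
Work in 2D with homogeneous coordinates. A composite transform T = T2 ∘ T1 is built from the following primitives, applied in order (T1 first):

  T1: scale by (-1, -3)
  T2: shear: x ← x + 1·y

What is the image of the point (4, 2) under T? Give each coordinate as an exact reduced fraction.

T(p) = (-10, -6)

T1 scale by (-1, -3): (4, 2) → (-4, -6)
T2 shear: x ← x + 1·y: (-4, -6) → (-10, -6)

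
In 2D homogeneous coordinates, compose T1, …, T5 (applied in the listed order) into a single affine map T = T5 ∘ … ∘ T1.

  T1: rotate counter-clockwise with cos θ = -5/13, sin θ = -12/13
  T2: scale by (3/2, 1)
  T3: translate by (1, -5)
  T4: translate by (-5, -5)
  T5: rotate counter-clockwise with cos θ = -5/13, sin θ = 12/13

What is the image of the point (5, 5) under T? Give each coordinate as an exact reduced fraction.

T(p) = (5155/338, 1081/169)

T1 rotate counter-clockwise with cos θ = -5/13, sin θ = -12/13: (5, 5) → (35/13, -85/13)
T2 scale by (3/2, 1): (35/13, -85/13) → (105/26, -85/13)
T3 translate by (1, -5): (105/26, -85/13) → (131/26, -150/13)
T4 translate by (-5, -5): (131/26, -150/13) → (1/26, -215/13)
T5 rotate counter-clockwise with cos θ = -5/13, sin θ = 12/13: (1/26, -215/13) → (5155/338, 1081/169)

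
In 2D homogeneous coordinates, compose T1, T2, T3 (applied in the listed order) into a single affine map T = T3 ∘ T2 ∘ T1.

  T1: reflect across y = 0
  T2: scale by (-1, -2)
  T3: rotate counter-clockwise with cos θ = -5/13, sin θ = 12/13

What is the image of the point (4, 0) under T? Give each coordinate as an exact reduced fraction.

T(p) = (20/13, -48/13)

T1 reflect across y = 0: (4, 0) → (4, 0)
T2 scale by (-1, -2): (4, 0) → (-4, 0)
T3 rotate counter-clockwise with cos θ = -5/13, sin θ = 12/13: (-4, 0) → (20/13, -48/13)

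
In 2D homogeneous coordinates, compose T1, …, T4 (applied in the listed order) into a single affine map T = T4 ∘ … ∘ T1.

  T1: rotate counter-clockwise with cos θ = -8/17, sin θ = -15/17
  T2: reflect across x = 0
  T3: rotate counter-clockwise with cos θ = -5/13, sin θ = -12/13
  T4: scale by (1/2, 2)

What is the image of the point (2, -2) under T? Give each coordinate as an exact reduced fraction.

T(p) = (-199/221, -964/221)

T1 rotate counter-clockwise with cos θ = -8/17, sin θ = -15/17: (2, -2) → (-46/17, -14/17)
T2 reflect across x = 0: (-46/17, -14/17) → (46/17, -14/17)
T3 rotate counter-clockwise with cos θ = -5/13, sin θ = -12/13: (46/17, -14/17) → (-398/221, -482/221)
T4 scale by (1/2, 2): (-398/221, -482/221) → (-199/221, -964/221)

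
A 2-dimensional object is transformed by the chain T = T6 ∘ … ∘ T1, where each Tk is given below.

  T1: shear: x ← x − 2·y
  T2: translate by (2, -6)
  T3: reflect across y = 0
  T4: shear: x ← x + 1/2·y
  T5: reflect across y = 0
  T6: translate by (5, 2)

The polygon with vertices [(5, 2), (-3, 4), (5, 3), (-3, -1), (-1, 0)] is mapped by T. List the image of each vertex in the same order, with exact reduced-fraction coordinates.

image vertices: (10, -2), (-3, 0), (15/2, -1), (19/2, -5), (9, -4)

T1 shear: x ← x − 2·y: (5, 2) → (1, 2); (-3, 4) → (-11, 4); (5, 3) → (-1, 3); (-3, -1) → (-1, -1); (-1, 0) → (-1, 0)
T2 translate by (2, -6): (1, 2) → (3, -4); (-11, 4) → (-9, -2); (-1, 3) → (1, -3); (-1, -1) → (1, -7); (-1, 0) → (1, -6)
T3 reflect across y = 0: (3, -4) → (3, 4); (-9, -2) → (-9, 2); (1, -3) → (1, 3); (1, -7) → (1, 7); (1, -6) → (1, 6)
T4 shear: x ← x + 1/2·y: (3, 4) → (5, 4); (-9, 2) → (-8, 2); (1, 3) → (5/2, 3); (1, 7) → (9/2, 7); (1, 6) → (4, 6)
T5 reflect across y = 0: (5, 4) → (5, -4); (-8, 2) → (-8, -2); (5/2, 3) → (5/2, -3); (9/2, 7) → (9/2, -7); (4, 6) → (4, -6)
T6 translate by (5, 2): (5, -4) → (10, -2); (-8, -2) → (-3, 0); (5/2, -3) → (15/2, -1); (9/2, -7) → (19/2, -5); (4, -6) → (9, -4)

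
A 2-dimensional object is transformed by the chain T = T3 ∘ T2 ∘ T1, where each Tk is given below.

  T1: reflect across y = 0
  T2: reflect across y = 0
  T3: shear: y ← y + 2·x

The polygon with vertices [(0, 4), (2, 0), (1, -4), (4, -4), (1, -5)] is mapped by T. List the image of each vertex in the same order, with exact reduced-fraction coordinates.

T1 reflect across y = 0: (0, 4) → (0, -4); (2, 0) → (2, 0); (1, -4) → (1, 4); (4, -4) → (4, 4); (1, -5) → (1, 5)
T2 reflect across y = 0: (0, -4) → (0, 4); (2, 0) → (2, 0); (1, 4) → (1, -4); (4, 4) → (4, -4); (1, 5) → (1, -5)
T3 shear: y ← y + 2·x: (0, 4) → (0, 4); (2, 0) → (2, 4); (1, -4) → (1, -2); (4, -4) → (4, 4); (1, -5) → (1, -3)

image vertices: (0, 4), (2, 4), (1, -2), (4, 4), (1, -3)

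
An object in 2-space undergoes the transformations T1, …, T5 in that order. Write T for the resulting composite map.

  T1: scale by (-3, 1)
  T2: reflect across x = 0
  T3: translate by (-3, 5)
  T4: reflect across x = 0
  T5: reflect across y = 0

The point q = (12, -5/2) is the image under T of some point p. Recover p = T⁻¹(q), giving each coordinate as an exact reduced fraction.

T1 = [-3 0 0; 0 1 0; 0 0 1]
T2·T1 = [3 0 0; 0 1 0; 0 0 1]
T3·…·T1 = [3 0 -3; 0 1 5; 0 0 1]
T4·…·T1 = [-3 0 3; 0 1 5; 0 0 1]
T5·…·T1 = [-3 0 3; 0 -1 -5; 0 0 1]
det M = 3; M⁻¹ = [-1/3 0 1; 0 -1 -5; 0 0 1]
M⁻¹ · (12, -5/2)ᵀ = (-3, -5/2)ᵀ

p = (-3, -5/2)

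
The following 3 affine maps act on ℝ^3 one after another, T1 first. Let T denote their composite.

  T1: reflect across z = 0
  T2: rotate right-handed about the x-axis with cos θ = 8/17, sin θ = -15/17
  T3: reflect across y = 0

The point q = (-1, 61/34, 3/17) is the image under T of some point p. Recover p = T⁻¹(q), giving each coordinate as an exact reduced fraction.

p = (-1, -1, 3/2)

T1 = [1 0 0 0; 0 1 0 0; 0 0 -1 0; 0 0 0 1]
T2·T1 = [1 0 0 0; 0 8/17 -15/17 0; 0 -15/17 -8/17 0; 0 0 0 1]
T3·…·T1 = [1 0 0 0; 0 -8/17 15/17 0; 0 -15/17 -8/17 0; 0 0 0 1]
det M = 1; M⁻¹ = [1 0 0 0; 0 -8/17 -15/17 0; 0 15/17 -8/17 0; 0 0 0 1]
M⁻¹ · (-1, 61/34, 3/17)ᵀ = (-1, -1, 3/2)ᵀ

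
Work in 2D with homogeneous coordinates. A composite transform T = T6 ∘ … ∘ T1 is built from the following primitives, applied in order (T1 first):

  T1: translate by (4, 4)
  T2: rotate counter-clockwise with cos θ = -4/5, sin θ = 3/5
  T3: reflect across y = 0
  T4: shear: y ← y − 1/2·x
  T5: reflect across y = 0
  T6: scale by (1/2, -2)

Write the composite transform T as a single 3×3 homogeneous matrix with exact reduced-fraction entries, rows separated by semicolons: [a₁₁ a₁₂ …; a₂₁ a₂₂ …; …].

T1 = [1 0 4; 0 1 4; 0 0 1]
T2·T1 = [-4/5 -3/5 -28/5; 3/5 -4/5 -4/5; 0 0 1]
T3·…·T1 = [-4/5 -3/5 -28/5; -3/5 4/5 4/5; 0 0 1]
T4·…·T1 = [-4/5 -3/5 -28/5; -1/5 11/10 18/5; 0 0 1]
T5·…·T1 = [-4/5 -3/5 -28/5; 1/5 -11/10 -18/5; 0 0 1]
T6·…·T1 = [-2/5 -3/10 -14/5; -2/5 11/5 36/5; 0 0 1]

T = [-2/5 -3/10 -14/5; -2/5 11/5 36/5; 0 0 1]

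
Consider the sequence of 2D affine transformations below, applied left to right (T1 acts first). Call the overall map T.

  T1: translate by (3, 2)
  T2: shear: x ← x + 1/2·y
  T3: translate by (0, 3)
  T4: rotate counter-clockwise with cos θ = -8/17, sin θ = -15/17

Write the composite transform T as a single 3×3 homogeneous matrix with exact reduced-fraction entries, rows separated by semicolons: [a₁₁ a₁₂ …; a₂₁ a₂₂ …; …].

T1 = [1 0 3; 0 1 2; 0 0 1]
T2·T1 = [1 1/2 4; 0 1 2; 0 0 1]
T3·…·T1 = [1 1/2 4; 0 1 5; 0 0 1]
T4·…·T1 = [-8/17 11/17 43/17; -15/17 -31/34 -100/17; 0 0 1]

T = [-8/17 11/17 43/17; -15/17 -31/34 -100/17; 0 0 1]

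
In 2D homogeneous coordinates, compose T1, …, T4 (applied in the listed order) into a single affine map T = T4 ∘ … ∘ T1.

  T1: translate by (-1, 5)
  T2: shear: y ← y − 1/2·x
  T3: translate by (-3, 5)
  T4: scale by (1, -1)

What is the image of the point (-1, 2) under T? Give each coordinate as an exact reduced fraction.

T1 translate by (-1, 5): (-1, 2) → (-2, 7)
T2 shear: y ← y − 1/2·x: (-2, 7) → (-2, 8)
T3 translate by (-3, 5): (-2, 8) → (-5, 13)
T4 scale by (1, -1): (-5, 13) → (-5, -13)

T(p) = (-5, -13)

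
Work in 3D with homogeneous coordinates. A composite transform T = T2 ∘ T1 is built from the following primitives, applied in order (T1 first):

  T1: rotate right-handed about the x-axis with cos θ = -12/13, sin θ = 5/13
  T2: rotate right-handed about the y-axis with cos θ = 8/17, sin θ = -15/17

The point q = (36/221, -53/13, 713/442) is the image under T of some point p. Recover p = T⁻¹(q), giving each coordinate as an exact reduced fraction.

T1 = [1 0 0 0; 0 -12/13 -5/13 0; 0 5/13 -12/13 0; 0 0 0 1]
T2·T1 = [8/17 -75/221 180/221 0; 0 -12/13 -5/13 0; 15/17 40/221 -96/221 0; 0 0 0 1]
det M = 1; M⁻¹ = [8/17 0 15/17 0; -75/221 -12/13 40/221 0; 180/221 -5/13 -96/221 0; 0 0 0 1]
M⁻¹ · (36/221, -53/13, 713/442)ᵀ = (3/2, 4, 1)ᵀ

p = (3/2, 4, 1)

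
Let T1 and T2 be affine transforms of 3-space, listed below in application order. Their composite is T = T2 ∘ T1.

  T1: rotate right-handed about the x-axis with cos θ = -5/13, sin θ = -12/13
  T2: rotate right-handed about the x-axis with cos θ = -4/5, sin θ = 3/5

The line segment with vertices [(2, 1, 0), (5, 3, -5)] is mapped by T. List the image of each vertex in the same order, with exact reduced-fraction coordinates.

image vertices: (2, 56/65, 33/65), (5, 333/65, -181/65)

T1 rotate right-handed about the x-axis with cos θ = -5/13, sin θ = -12/13: (2, 1, 0) → (2, -5/13, -12/13); (5, 3, -5) → (5, -75/13, -11/13)
T2 rotate right-handed about the x-axis with cos θ = -4/5, sin θ = 3/5: (2, -5/13, -12/13) → (2, 56/65, 33/65); (5, -75/13, -11/13) → (5, 333/65, -181/65)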